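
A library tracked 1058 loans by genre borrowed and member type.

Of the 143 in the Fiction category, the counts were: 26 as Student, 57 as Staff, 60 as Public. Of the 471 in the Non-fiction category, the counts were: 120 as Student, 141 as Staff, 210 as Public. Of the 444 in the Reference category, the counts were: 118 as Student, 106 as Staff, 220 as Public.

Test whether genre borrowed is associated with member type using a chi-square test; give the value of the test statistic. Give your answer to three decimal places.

15.089

Row totals: 143, 471, 444. Column totals: 264, 304, 490. Grand total N = 1058.
Expected counts (row total × column total / N):
  Fiction, Student: 143×264/1058 = 35.6824
  Fiction, Staff: 143×304/1058 = 41.0888
  Fiction, Public: 143×490/1058 = 66.2287
  Non-fiction, Student: 471×264/1058 = 117.5274
  Non-fiction, Staff: 471×304/1058 = 135.3346
  Non-fiction, Public: 471×490/1058 = 218.1380
  Reference, Student: 444×264/1058 = 110.7902
  Reference, Staff: 444×304/1058 = 127.5766
  Reference, Public: 444×490/1058 = 205.6333
Contributions (O − E)²/E:
  (26 − 35.6824)²/35.6824 = 2.6273
  (57 − 41.0888)²/41.0888 = 6.1614
  (60 − 66.2287)²/66.2287 = 0.5858
  (120 − 117.5274)²/117.5274 = 0.0520
  (141 − 135.3346)²/135.3346 = 0.2372
  (210 − 218.1380)²/218.1380 = 0.3036
  (118 − 110.7902)²/110.7902 = 0.4692
  (106 − 127.5766)²/127.5766 = 3.6492
  (220 − 205.6333)²/205.6333 = 1.0037
χ² = 2.6273 + 6.1614 + 0.5858 + 0.0520 + 0.2372 + 0.3036 + 0.4692 + 3.6492 + 1.0037 = 15.089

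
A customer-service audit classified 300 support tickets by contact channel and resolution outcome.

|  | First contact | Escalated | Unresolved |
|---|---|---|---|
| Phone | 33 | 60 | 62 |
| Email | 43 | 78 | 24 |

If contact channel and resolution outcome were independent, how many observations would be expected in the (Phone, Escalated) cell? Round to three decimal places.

Row total (Phone) = 155; column total (Escalated) = 138; grand total N = 300.
Expected count = (row total × column total) / N = 155 × 138 / 300 = 71.300.

71.300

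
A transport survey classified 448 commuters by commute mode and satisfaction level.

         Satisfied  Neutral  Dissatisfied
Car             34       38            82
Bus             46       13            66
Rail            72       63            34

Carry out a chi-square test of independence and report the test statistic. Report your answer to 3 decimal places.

58.975

Row totals: 154, 125, 169. Column totals: 152, 114, 182. Grand total N = 448.
Expected counts (row total × column total / N):
  Car, Satisfied: 154×152/448 = 52.25000
  Car, Neutral: 154×114/448 = 39.18750
  Car, Dissatisfied: 154×182/448 = 62.56250
  Bus, Satisfied: 125×152/448 = 42.41071
  Bus, Neutral: 125×114/448 = 31.80804
  Bus, Dissatisfied: 125×182/448 = 50.78125
  Rail, Satisfied: 169×152/448 = 57.33929
  Rail, Neutral: 169×114/448 = 43.00446
  Rail, Dissatisfied: 169×182/448 = 68.65625
Contributions (O − E)²/E:
  (34 − 52.25000)²/52.25000 = 6.3744
  (38 − 39.18750)²/39.18750 = 0.0360
  (82 − 62.56250)²/62.56250 = 6.0390
  (46 − 42.41071)²/42.41071 = 0.3038
  (13 − 31.80804)²/31.80804 = 11.1212
  (66 − 50.78125)²/50.78125 = 4.5609
  (72 − 57.33929)²/57.33929 = 3.7485
  (63 − 43.00446)²/43.00446 = 9.2972
  (34 − 68.65625)²/68.65625 = 17.4938
χ² = 6.3744 + 0.0360 + 6.0390 + 0.3038 + 11.1212 + 4.5609 + 3.7485 + 9.2972 + 17.4938 = 58.975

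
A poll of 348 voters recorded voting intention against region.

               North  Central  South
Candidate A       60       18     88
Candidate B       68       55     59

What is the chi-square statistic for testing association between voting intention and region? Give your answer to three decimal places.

Row totals: 166, 182. Column totals: 128, 73, 147. Grand total N = 348.
Expected counts (row total × column total / N):
  Candidate A, North: 166×128/348 = 61.0575
  Candidate A, Central: 166×73/348 = 34.8218
  Candidate A, South: 166×147/348 = 70.1207
  Candidate B, North: 182×128/348 = 66.9425
  Candidate B, Central: 182×73/348 = 38.1782
  Candidate B, South: 182×147/348 = 76.8793
Contributions (O − E)²/E:
  (60 − 61.0575)²/61.0575 = 0.0183
  (18 − 34.8218)²/34.8218 = 8.1263
  (88 − 70.1207)²/70.1207 = 4.5588
  (68 − 66.9425)²/66.9425 = 0.0167
  (55 − 38.1782)²/38.1782 = 7.4119
  (59 − 76.8793)²/76.8793 = 4.1581
χ² = 0.0183 + 8.1263 + 4.5588 + 0.0167 + 7.4119 + 4.1581 = 24.290

24.290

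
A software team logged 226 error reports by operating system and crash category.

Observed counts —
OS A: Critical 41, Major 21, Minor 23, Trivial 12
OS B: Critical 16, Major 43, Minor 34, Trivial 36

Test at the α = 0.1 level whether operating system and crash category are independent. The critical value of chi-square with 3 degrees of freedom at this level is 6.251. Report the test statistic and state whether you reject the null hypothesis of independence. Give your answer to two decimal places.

28.69; reject H₀

Row totals: 97, 129. Column totals: 57, 64, 57, 48. Grand total N = 226.
Expected counts (row total × column total / N):
  OS A, Critical: 97×57/226 = 24.465
  OS A, Major: 97×64/226 = 27.469
  OS A, Minor: 97×57/226 = 24.465
  OS A, Trivial: 97×48/226 = 20.602
  OS B, Critical: 129×57/226 = 32.535
  OS B, Major: 129×64/226 = 36.531
  OS B, Minor: 129×57/226 = 32.535
  OS B, Trivial: 129×48/226 = 27.398
Contributions (O − E)²/E:
  (41 − 24.465)²/24.465 = 11.1754
  (21 − 27.469)²/27.469 = 1.5235
  (23 − 24.465)²/24.465 = 0.0877
  (12 − 20.602)²/20.602 = 3.5916
  (16 − 32.535)²/32.535 = 8.4034
  (43 − 36.531)²/36.531 = 1.1455
  (34 − 32.535)²/32.535 = 0.0660
  (36 − 27.398)²/27.398 = 2.7007
χ² = 11.1754 + 1.5235 + 0.0877 + 3.5916 + 8.4034 + 1.1455 + 0.0660 + 2.7007 = 28.69
df = (2−1)(4−1) = 3. Since 28.69 > 6.251, reject the null hypothesis of independence at α = 0.1.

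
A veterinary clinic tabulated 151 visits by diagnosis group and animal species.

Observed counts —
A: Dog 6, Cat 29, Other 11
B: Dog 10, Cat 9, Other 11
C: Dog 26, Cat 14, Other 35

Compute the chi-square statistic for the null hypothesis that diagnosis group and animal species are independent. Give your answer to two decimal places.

Row totals: 46, 30, 75. Column totals: 42, 52, 57. Grand total N = 151.
Expected counts (row total × column total / N):
  A, Dog: 46×42/151 = 12.795
  A, Cat: 46×52/151 = 15.841
  A, Other: 46×57/151 = 17.364
  B, Dog: 30×42/151 = 8.344
  B, Cat: 30×52/151 = 10.331
  B, Other: 30×57/151 = 11.325
  C, Dog: 75×42/151 = 20.861
  C, Cat: 75×52/151 = 25.828
  C, Other: 75×57/151 = 28.311
Contributions (O − E)²/E:
  (6 − 12.795)²/12.795 = 3.6086
  (29 − 15.841)²/15.841 = 10.9311
  (11 − 17.364)²/17.364 = 2.3324
  (10 − 8.344)²/8.344 = 0.3287
  (9 − 10.331)²/10.331 = 0.1715
  (11 − 11.325)²/11.325 = 0.0093
  (26 − 20.861)²/20.861 = 1.2660
  (14 − 25.828)²/25.828 = 5.4167
  (35 − 28.311)²/28.311 = 1.5804
χ² = 3.6086 + 10.9311 + 2.3324 + 0.3287 + 0.1715 + 0.0093 + 1.2660 + 5.4167 + 1.5804 = 25.64

25.64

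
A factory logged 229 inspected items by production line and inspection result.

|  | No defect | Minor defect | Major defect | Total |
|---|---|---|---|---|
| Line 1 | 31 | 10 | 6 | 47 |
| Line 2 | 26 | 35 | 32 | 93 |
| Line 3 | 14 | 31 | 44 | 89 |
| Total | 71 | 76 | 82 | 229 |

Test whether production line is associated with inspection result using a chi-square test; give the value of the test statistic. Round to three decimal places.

39.769

Grand total N = 229.
Expected counts (row total × column total / N):
  Line 1, No defect: 47×71/229 = 14.5721
  Line 1, Minor defect: 47×76/229 = 15.5983
  Line 1, Major defect: 47×82/229 = 16.8297
  Line 2, No defect: 93×71/229 = 28.8341
  Line 2, Minor defect: 93×76/229 = 30.8646
  Line 2, Major defect: 93×82/229 = 33.3013
  Line 3, No defect: 89×71/229 = 27.5939
  Line 3, Minor defect: 89×76/229 = 29.5371
  Line 3, Major defect: 89×82/229 = 31.8690
Contributions (O − E)²/E:
  (31 − 14.5721)²/14.5721 = 18.5200
  (10 − 15.5983)²/15.5983 = 2.0093
  (6 − 16.8297)²/16.8297 = 6.9688
  (26 − 28.8341)²/28.8341 = 0.2786
  (35 − 30.8646)²/30.8646 = 0.5541
  (32 − 33.3013)²/33.3013 = 0.0509
  (14 − 27.5939)²/27.5939 = 6.6969
  (31 − 29.5371)²/29.5371 = 0.0725
  (44 − 31.8690)²/31.8690 = 4.6177
χ² = 18.5200 + 2.0093 + 6.9688 + 0.2786 + 0.5541 + 0.0509 + 6.6969 + 0.0725 + 4.6177 = 39.769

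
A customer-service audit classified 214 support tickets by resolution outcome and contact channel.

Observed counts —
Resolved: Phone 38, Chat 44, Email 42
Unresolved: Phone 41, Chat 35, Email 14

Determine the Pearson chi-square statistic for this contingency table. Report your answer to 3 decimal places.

9.990

Row totals: 124, 90. Column totals: 79, 79, 56. Grand total N = 214.
Expected counts (row total × column total / N):
  Resolved, Phone: 124×79/214 = 45.7757
  Resolved, Chat: 124×79/214 = 45.7757
  Resolved, Email: 124×56/214 = 32.4486
  Unresolved, Phone: 90×79/214 = 33.2243
  Unresolved, Chat: 90×79/214 = 33.2243
  Unresolved, Email: 90×56/214 = 23.5514
Contributions (O − E)²/E:
  (38 − 45.7757)²/45.7757 = 1.3208
  (44 − 45.7757)²/45.7757 = 0.0689
  (42 − 32.4486)²/32.4486 = 2.8115
  (41 − 33.2243)²/33.2243 = 1.8198
  (35 − 33.2243)²/33.2243 = 0.0949
  (14 − 23.5514)²/23.5514 = 3.8736
χ² = 1.3208 + 0.0689 + 2.8115 + 1.8198 + 0.0949 + 3.8736 = 9.990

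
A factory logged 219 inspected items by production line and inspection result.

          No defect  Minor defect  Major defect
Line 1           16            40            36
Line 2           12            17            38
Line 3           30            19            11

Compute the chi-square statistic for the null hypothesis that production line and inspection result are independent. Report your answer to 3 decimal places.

Row totals: 92, 67, 60. Column totals: 58, 76, 85. Grand total N = 219.
Expected counts (row total × column total / N):
  Line 1, No defect: 92×58/219 = 24.3653
  Line 1, Minor defect: 92×76/219 = 31.9269
  Line 1, Major defect: 92×85/219 = 35.7078
  Line 2, No defect: 67×58/219 = 17.7443
  Line 2, Minor defect: 67×76/219 = 23.2511
  Line 2, Major defect: 67×85/219 = 26.0046
  Line 3, No defect: 60×58/219 = 15.8904
  Line 3, Minor defect: 60×76/219 = 20.8219
  Line 3, Major defect: 60×85/219 = 23.2877
Contributions (O − E)²/E:
  (16 − 24.3653)²/24.3653 = 2.8720
  (40 − 31.9269)²/31.9269 = 2.0414
  (36 − 35.7078)²/35.7078 = 0.0024
  (12 − 17.7443)²/17.7443 = 1.8596
  (17 − 23.2511)²/23.2511 = 1.6806
  (38 − 26.0046)²/26.0046 = 5.5332
  (30 − 15.8904)²/15.8904 = 12.5284
  (19 − 20.8219)²/20.8219 = 0.1594
  (11 − 23.2877)²/23.2877 = 6.4836
χ² = 2.8720 + 2.0414 + 0.0024 + 1.8596 + 1.6806 + 5.5332 + 12.5284 + 0.1594 + 6.4836 = 33.161

33.161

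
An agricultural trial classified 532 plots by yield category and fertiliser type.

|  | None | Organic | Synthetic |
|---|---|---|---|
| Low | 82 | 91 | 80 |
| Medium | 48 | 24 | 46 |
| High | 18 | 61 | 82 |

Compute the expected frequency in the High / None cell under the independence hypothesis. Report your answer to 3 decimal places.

44.789

Row total (High) = 161; column total (None) = 148; grand total N = 532.
Expected count = (row total × column total) / N = 161 × 148 / 532 = 44.789.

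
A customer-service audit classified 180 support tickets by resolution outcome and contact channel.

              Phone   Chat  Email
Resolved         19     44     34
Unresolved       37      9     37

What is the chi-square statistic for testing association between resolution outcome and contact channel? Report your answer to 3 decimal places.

28.107

Row totals: 97, 83. Column totals: 56, 53, 71. Grand total N = 180.
Expected counts (row total × column total / N):
  Resolved, Phone: 97×56/180 = 30.1778
  Resolved, Chat: 97×53/180 = 28.5611
  Resolved, Email: 97×71/180 = 38.2611
  Unresolved, Phone: 83×56/180 = 25.8222
  Unresolved, Chat: 83×53/180 = 24.4389
  Unresolved, Email: 83×71/180 = 32.7389
Contributions (O − E)²/E:
  (19 − 30.1778)²/30.1778 = 4.1402
  (44 − 28.5611)²/28.5611 = 8.3456
  (34 − 38.2611)²/38.2611 = 0.4746
  (37 − 25.8222)²/25.8222 = 4.8386
  (9 − 24.4389)²/24.4389 = 9.7533
  (37 − 32.7389)²/32.7389 = 0.5546
χ² = 4.1402 + 8.3456 + 0.4746 + 4.8386 + 9.7533 + 0.5546 = 28.107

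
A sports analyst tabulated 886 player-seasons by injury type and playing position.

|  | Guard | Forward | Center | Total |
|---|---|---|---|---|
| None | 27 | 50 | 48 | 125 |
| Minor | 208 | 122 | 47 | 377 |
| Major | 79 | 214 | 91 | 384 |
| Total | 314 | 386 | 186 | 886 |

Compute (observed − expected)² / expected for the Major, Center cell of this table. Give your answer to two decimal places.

Row total (Major) = 384; column total (Center) = 186; N = 886.
Expected count E = 384 × 186 / 886 = 80.614.
Contribution = (O − E)²/E = (91 − 80.614)² / 80.614 = 1.34.

1.34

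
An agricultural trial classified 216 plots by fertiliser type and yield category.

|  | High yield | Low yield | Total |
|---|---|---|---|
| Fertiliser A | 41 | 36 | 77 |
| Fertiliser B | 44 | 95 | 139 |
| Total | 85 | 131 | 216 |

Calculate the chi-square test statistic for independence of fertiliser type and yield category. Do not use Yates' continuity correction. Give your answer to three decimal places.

Grand total N = 216.
Expected counts (row total × column total / N):
  Fertiliser A, High yield: 77×85/216 = 30.3009
  Fertiliser A, Low yield: 77×131/216 = 46.6991
  Fertiliser B, High yield: 139×85/216 = 54.6991
  Fertiliser B, Low yield: 139×131/216 = 84.3009
Contributions (O − E)²/E:
  (41 − 30.3009)²/30.3009 = 3.7778
  (36 − 46.6991)²/46.6991 = 2.4512
  (44 − 54.6991)²/54.6991 = 2.0927
  (95 − 84.3009)²/84.3009 = 1.3579
χ² = 3.7778 + 2.4512 + 2.0927 + 1.3579 = 9.680

9.680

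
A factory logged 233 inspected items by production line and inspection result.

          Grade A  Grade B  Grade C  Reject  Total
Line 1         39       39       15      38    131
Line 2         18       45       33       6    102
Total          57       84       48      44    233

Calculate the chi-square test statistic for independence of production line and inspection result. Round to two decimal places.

35.12

Grand total N = 233.
Expected counts (row total × column total / N):
  Line 1, Grade A: 131×57/233 = 32.047
  Line 1, Grade B: 131×84/233 = 47.227
  Line 1, Grade C: 131×48/233 = 26.987
  Line 1, Reject: 131×44/233 = 24.738
  Line 2, Grade A: 102×57/233 = 24.953
  Line 2, Grade B: 102×84/233 = 36.773
  Line 2, Grade C: 102×48/233 = 21.013
  Line 2, Reject: 102×44/233 = 19.262
Contributions (O − E)²/E:
  (39 − 32.047)²/32.047 = 1.5085
  (39 − 47.227)²/47.227 = 1.4332
  (15 − 26.987)²/26.987 = 5.3243
  (38 − 24.738)²/24.738 = 7.1097
  (18 − 24.953)²/24.953 = 1.9374
  (45 − 36.773)²/36.773 = 1.8406
  (33 − 21.013)²/21.013 = 6.8381
  (6 − 19.262)²/19.262 = 9.1310
χ² = 1.5085 + 1.4332 + 5.3243 + 7.1097 + 1.9374 + 1.8406 + 6.8381 + 9.1310 = 35.12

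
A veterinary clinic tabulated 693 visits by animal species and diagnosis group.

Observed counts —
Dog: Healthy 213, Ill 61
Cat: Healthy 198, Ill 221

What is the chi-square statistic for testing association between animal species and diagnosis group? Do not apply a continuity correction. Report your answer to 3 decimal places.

Row totals: 274, 419. Column totals: 411, 282. Grand total N = 693.
Expected counts (row total × column total / N):
  Dog, Healthy: 274×411/693 = 162.5022
  Dog, Ill: 274×282/693 = 111.4978
  Cat, Healthy: 419×411/693 = 248.4978
  Cat, Ill: 419×282/693 = 170.5022
Contributions (O − E)²/E:
  (213 − 162.5022)²/162.5022 = 15.6923
  (61 − 111.4978)²/111.4978 = 22.8707
  (198 − 248.4978)²/248.4978 = 10.2618
  (221 − 170.5022)²/170.5022 = 14.9560
χ² = 15.6923 + 22.8707 + 10.2618 + 14.9560 = 63.781

63.781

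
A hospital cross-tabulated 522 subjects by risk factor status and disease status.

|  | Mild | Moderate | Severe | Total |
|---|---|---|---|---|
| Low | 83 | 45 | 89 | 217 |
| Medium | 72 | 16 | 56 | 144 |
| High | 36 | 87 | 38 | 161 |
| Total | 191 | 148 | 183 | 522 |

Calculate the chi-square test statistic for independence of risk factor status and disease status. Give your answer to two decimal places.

81.97

Grand total N = 522.
Expected counts (row total × column total / N):
  Low, Mild: 217×191/522 = 79.400
  Low, Moderate: 217×148/522 = 61.525
  Low, Severe: 217×183/522 = 76.075
  Medium, Mild: 144×191/522 = 52.690
  Medium, Moderate: 144×148/522 = 40.828
  Medium, Severe: 144×183/522 = 50.483
  High, Mild: 161×191/522 = 58.910
  High, Moderate: 161×148/522 = 45.648
  High, Severe: 161×183/522 = 56.443
Contributions (O − E)²/E:
  (83 − 79.400)²/79.400 = 0.1632
  (45 − 61.525)²/61.525 = 4.4384
  (89 − 76.075)²/76.075 = 2.1959
  (72 − 52.690)²/52.690 = 7.0768
  (16 − 40.828)²/40.828 = 15.0982
  (56 − 50.483)²/50.483 = 0.6029
  (36 − 58.910)²/58.910 = 8.9097
  (87 − 45.648)²/45.648 = 37.4603
  (38 − 56.443)²/56.443 = 6.0263
χ² = 0.1632 + 4.4384 + 2.1959 + 7.0768 + 15.0982 + 0.6029 + 8.9097 + 37.4603 + 6.0263 = 81.97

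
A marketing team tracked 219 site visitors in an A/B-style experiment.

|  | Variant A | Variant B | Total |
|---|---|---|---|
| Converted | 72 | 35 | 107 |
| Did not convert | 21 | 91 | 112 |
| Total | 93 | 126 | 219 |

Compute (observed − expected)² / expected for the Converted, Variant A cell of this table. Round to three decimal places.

15.527

Row total (Converted) = 107; column total (Variant A) = 93; N = 219.
Expected count E = 107 × 93 / 219 = 45.4384.
Contribution = (O − E)²/E = (72 − 45.4384)² / 45.4384 = 15.527.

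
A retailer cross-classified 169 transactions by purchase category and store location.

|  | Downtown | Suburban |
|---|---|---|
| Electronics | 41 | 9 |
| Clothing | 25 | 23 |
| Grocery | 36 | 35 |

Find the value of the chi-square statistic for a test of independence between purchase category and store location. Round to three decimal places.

Row totals: 50, 48, 71. Column totals: 102, 67. Grand total N = 169.
Expected counts (row total × column total / N):
  Electronics, Downtown: 50×102/169 = 30.1775
  Electronics, Suburban: 50×67/169 = 19.8225
  Clothing, Downtown: 48×102/169 = 28.9704
  Clothing, Suburban: 48×67/169 = 19.0296
  Grocery, Downtown: 71×102/169 = 42.8521
  Grocery, Suburban: 71×67/169 = 28.1479
Contributions (O − E)²/E:
  (41 − 30.1775)²/30.1775 = 3.8813
  (9 − 19.8225)²/19.8225 = 5.9088
  (25 − 28.9704)²/28.9704 = 0.5441
  (23 − 19.0296)²/19.0296 = 0.8284
  (36 − 42.8521)²/42.8521 = 1.0957
  (35 − 28.1479)²/28.1479 = 1.6680
χ² = 3.8813 + 5.9088 + 0.5441 + 0.8284 + 1.0957 + 1.6680 = 13.926

13.926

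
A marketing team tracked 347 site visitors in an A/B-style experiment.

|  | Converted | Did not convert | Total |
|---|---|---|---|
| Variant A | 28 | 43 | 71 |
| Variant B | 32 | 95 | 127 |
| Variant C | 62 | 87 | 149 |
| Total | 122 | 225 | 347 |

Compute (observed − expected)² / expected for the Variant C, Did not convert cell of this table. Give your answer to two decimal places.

0.96

Row total (Variant C) = 149; column total (Did not convert) = 225; N = 347.
Expected count E = 149 × 225 / 347 = 96.614.
Contribution = (O − E)²/E = (87 − 96.614)² / 96.614 = 0.96.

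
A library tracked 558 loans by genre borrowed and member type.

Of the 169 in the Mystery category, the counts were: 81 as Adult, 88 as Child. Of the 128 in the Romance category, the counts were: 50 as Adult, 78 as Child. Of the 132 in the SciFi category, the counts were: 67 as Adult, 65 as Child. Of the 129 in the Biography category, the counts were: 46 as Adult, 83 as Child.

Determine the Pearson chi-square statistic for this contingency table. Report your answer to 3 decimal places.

Row totals: 169, 128, 132, 129. Column totals: 244, 314. Grand total N = 558.
Expected counts (row total × column total / N):
  Mystery, Adult: 169×244/558 = 73.8996
  Mystery, Child: 169×314/558 = 95.1004
  Romance, Adult: 128×244/558 = 55.9713
  Romance, Child: 128×314/558 = 72.0287
  SciFi, Adult: 132×244/558 = 57.7204
  SciFi, Child: 132×314/558 = 74.2796
  Biography, Adult: 129×244/558 = 56.4086
  Biography, Child: 129×314/558 = 72.5914
Contributions (O − E)²/E:
  (81 − 73.8996)²/73.8996 = 0.6822
  (88 − 95.1004)²/95.1004 = 0.5301
  (50 − 55.9713)²/55.9713 = 0.6370
  (78 − 72.0287)²/72.0287 = 0.4950
  (67 − 57.7204)²/57.7204 = 1.4919
  (65 − 74.2796)²/74.2796 = 1.1593
  (46 − 56.4086)²/56.4086 = 1.9206
  (83 − 72.5914)²/72.5914 = 1.4924
χ² = 0.6822 + 0.5301 + 0.6370 + 0.4950 + 1.4919 + 1.1593 + 1.9206 + 1.4924 = 8.409

8.409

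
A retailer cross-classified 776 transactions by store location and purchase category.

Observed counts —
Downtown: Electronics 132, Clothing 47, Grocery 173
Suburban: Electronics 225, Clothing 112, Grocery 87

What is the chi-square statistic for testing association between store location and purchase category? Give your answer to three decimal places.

Row totals: 352, 424. Column totals: 357, 159, 260. Grand total N = 776.
Expected counts (row total × column total / N):
  Downtown, Electronics: 352×357/776 = 161.9381
  Downtown, Clothing: 352×159/776 = 72.1237
  Downtown, Grocery: 352×260/776 = 117.9381
  Suburban, Electronics: 424×357/776 = 195.0619
  Suburban, Clothing: 424×159/776 = 86.8763
  Suburban, Grocery: 424×260/776 = 142.0619
Contributions (O − E)²/E:
  (132 − 161.9381)²/161.9381 = 5.5348
  (47 − 72.1237)²/72.1237 = 8.7516
  (173 − 117.9381)²/117.9381 = 25.7068
  (225 − 195.0619)²/195.0619 = 4.5949
  (112 − 86.8763)²/86.8763 = 7.2655
  (87 − 142.0619)²/142.0619 = 21.3415
χ² = 5.5348 + 8.7516 + 25.7068 + 4.5949 + 7.2655 + 21.3415 = 73.195

73.195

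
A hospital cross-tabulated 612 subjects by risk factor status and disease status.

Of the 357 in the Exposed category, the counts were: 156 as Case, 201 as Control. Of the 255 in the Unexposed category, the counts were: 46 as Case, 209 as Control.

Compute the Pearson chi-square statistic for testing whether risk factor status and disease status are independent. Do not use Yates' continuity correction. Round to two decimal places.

Row totals: 357, 255. Column totals: 202, 410. Grand total N = 612.
Expected counts (row total × column total / N):
  Exposed, Case: 357×202/612 = 117.833
  Exposed, Control: 357×410/612 = 239.167
  Unexposed, Case: 255×202/612 = 84.167
  Unexposed, Control: 255×410/612 = 170.833
Contributions (O − E)²/E:
  (156 − 117.833)²/117.833 = 12.3626
  (201 − 239.167)²/239.167 = 6.0908
  (46 − 84.167)²/84.167 = 17.3075
  (209 − 170.833)²/170.833 = 8.5272
χ² = 12.3626 + 6.0908 + 17.3075 + 8.5272 = 44.29

44.29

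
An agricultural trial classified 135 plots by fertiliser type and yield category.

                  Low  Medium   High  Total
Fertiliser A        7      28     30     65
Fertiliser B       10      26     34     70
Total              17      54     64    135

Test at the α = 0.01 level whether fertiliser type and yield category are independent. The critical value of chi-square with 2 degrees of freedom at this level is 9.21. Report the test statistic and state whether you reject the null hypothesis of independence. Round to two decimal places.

0.67; fail to reject H₀

Grand total N = 135.
Expected counts (row total × column total / N):
  Fertiliser A, Low: 65×17/135 = 8.185
  Fertiliser A, Medium: 65×54/135 = 26.000
  Fertiliser A, High: 65×64/135 = 30.815
  Fertiliser B, Low: 70×17/135 = 8.815
  Fertiliser B, Medium: 70×54/135 = 28.000
  Fertiliser B, High: 70×64/135 = 33.185
Contributions (O − E)²/E:
  (7 − 8.185)²/8.185 = 0.1716
  (28 − 26.000)²/26.000 = 0.1538
  (30 − 30.815)²/30.815 = 0.0216
  (10 − 8.815)²/8.815 = 0.1593
  (26 − 28.000)²/28.000 = 0.1429
  (34 − 33.185)²/33.185 = 0.0200
χ² = 0.1716 + 0.1538 + 0.0216 + 0.1593 + 0.1429 + 0.0200 = 0.67
df = (2−1)(3−1) = 2. Since 0.67 < 9.21, fail to reject the null hypothesis of independence at α = 0.01.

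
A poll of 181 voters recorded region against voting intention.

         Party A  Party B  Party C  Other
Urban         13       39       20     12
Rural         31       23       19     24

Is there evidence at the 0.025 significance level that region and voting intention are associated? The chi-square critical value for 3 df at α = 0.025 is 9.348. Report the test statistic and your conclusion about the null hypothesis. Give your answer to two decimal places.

Row totals: 84, 97. Column totals: 44, 62, 39, 36. Grand total N = 181.
Expected counts (row total × column total / N):
  Urban, Party A: 84×44/181 = 20.4199
  Urban, Party B: 84×62/181 = 28.7735
  Urban, Party C: 84×39/181 = 18.0994
  Urban, Other: 84×36/181 = 16.7072
  Rural, Party A: 97×44/181 = 23.5801
  Rural, Party B: 97×62/181 = 33.2265
  Rural, Party C: 97×39/181 = 20.9006
  Rural, Other: 97×36/181 = 19.2928
Contributions (O − E)²/E:
  (13 − 20.4199)²/20.4199 = 2.6961
  (39 − 28.7735)²/28.7735 = 3.6346
  (20 − 18.0994)²/18.0994 = 0.1996
  (12 − 16.7072)²/16.7072 = 1.3262
  (31 − 23.5801)²/23.5801 = 2.3348
  (23 − 33.2265)²/33.2265 = 3.1475
  (19 − 20.9006)²/20.9006 = 0.1728
  (24 − 19.2928)²/19.2928 = 1.1485
χ² = 2.6961 + 3.6346 + 0.1996 + 1.3262 + 2.3348 + 3.1475 + 0.1728 + 1.1485 = 14.66
df = (2−1)(4−1) = 3. Since 14.66 > 9.348, reject the null hypothesis of independence at α = 0.025.

14.66; reject H₀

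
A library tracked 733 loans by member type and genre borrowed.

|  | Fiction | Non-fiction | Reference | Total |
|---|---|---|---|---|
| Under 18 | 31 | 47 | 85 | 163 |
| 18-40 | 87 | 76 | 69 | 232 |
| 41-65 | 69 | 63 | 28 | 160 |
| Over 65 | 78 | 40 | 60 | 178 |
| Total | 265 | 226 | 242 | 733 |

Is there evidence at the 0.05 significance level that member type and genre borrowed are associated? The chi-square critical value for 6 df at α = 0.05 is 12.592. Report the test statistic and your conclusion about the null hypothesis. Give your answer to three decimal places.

Grand total N = 733.
Expected counts (row total × column total / N):
  Under 18, Fiction: 163×265/733 = 58.92906
  Under 18, Non-fiction: 163×226/733 = 50.25648
  Under 18, Reference: 163×242/733 = 53.81446
  18-40, Fiction: 232×265/733 = 83.87449
  18-40, Non-fiction: 232×226/733 = 71.53070
  18-40, Reference: 232×242/733 = 76.59482
  41-65, Fiction: 160×265/733 = 57.84447
  41-65, Non-fiction: 160×226/733 = 49.33151
  41-65, Reference: 160×242/733 = 52.82401
  Over 65, Fiction: 178×265/733 = 64.35198
  Over 65, Non-fiction: 178×226/733 = 54.88131
  Over 65, Reference: 178×242/733 = 58.76671
Contributions (O − E)²/E:
  (31 − 58.92906)²/58.92906 = 13.2368
  (47 − 50.25648)²/50.25648 = 0.2110
  (85 − 53.81446)²/53.81446 = 18.0721
  (87 − 83.87449)²/83.87449 = 0.1165
  (76 − 71.53070)²/71.53070 = 0.2792
  (69 − 76.59482)²/76.59482 = 0.7531
  (69 − 57.84447)²/57.84447 = 2.1514
  (63 − 49.33151)²/49.33151 = 3.7872
  (28 − 52.82401)²/52.82401 = 11.6657
  (78 − 64.35198)²/64.35198 = 2.8945
  (40 − 54.88131)²/54.88131 = 4.0351
  (60 − 58.76671)²/58.76671 = 0.0259
χ² = 13.2368 + 0.2110 + 18.0721 + 0.1165 + 0.2792 + 0.7531 + 2.1514 + 3.7872 + 11.6657 + 2.8945 + 4.0351 + 0.0259 = 57.229
df = (4−1)(3−1) = 6. Since 57.229 > 12.592, reject the null hypothesis of independence at α = 0.05.

57.229; reject H₀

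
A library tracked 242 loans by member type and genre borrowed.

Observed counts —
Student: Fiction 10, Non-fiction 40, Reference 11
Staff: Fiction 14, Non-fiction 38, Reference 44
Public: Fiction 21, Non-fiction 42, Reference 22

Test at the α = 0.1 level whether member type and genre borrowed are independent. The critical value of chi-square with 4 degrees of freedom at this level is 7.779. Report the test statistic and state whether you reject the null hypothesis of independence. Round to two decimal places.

18.29; reject H₀

Row totals: 61, 96, 85. Column totals: 45, 120, 77. Grand total N = 242.
Expected counts (row total × column total / N):
  Student, Fiction: 61×45/242 = 11.343
  Student, Non-fiction: 61×120/242 = 30.248
  Student, Reference: 61×77/242 = 19.409
  Staff, Fiction: 96×45/242 = 17.851
  Staff, Non-fiction: 96×120/242 = 47.603
  Staff, Reference: 96×77/242 = 30.545
  Public, Fiction: 85×45/242 = 15.806
  Public, Non-fiction: 85×120/242 = 42.149
  Public, Reference: 85×77/242 = 27.045
Contributions (O − E)²/E:
  (10 − 11.343)²/11.343 = 0.1590
  (40 − 30.248)²/30.248 = 3.1441
  (11 − 19.409)²/19.409 = 3.6432
  (14 − 17.851)²/17.851 = 0.8308
  (38 − 47.603)²/47.603 = 1.9372
  (44 − 30.545)²/30.545 = 5.9269
  (21 − 15.806)²/15.806 = 1.7068
  (42 − 42.149)²/42.149 = 0.0005
  (22 − 27.045)²/27.045 = 0.9411
χ² = 0.1590 + 3.1441 + 3.6432 + 0.8308 + 1.9372 + 5.9269 + 1.7068 + 0.0005 + 0.9411 = 18.29
df = (3−1)(3−1) = 4. Since 18.29 > 7.779, reject the null hypothesis of independence at α = 0.1.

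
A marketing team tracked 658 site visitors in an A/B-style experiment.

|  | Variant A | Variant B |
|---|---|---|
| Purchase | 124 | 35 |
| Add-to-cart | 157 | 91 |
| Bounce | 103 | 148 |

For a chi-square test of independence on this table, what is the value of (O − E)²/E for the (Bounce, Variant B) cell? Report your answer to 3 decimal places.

Row total (Bounce) = 251; column total (Variant B) = 274; N = 658.
Expected count E = 251 × 274 / 658 = 104.5198.
Contribution = (O − E)²/E = (148 − 104.5198)² / 104.5198 = 18.088.

18.088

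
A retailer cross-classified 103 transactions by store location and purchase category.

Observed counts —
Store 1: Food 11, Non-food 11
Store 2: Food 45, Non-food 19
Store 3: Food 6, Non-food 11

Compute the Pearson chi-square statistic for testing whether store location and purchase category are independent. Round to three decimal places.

8.088

Row totals: 22, 64, 17. Column totals: 62, 41. Grand total N = 103.
Expected counts (row total × column total / N):
  Store 1, Food: 22×62/103 = 13.2427
  Store 1, Non-food: 22×41/103 = 8.7573
  Store 2, Food: 64×62/103 = 38.5243
  Store 2, Non-food: 64×41/103 = 25.4757
  Store 3, Food: 17×62/103 = 10.2330
  Store 3, Non-food: 17×41/103 = 6.7670
Contributions (O − E)²/E:
  (11 − 13.2427)²/13.2427 = 0.3798
  (11 − 8.7573)²/8.7573 = 0.5743
  (45 − 38.5243)²/38.5243 = 1.0885
  (19 − 25.4757)²/25.4757 = 1.6461
  (6 − 10.2330)²/10.2330 = 1.7510
  (11 − 6.7670)²/6.7670 = 2.6479
χ² = 0.3798 + 0.5743 + 1.0885 + 1.6461 + 1.7510 + 2.6479 = 8.088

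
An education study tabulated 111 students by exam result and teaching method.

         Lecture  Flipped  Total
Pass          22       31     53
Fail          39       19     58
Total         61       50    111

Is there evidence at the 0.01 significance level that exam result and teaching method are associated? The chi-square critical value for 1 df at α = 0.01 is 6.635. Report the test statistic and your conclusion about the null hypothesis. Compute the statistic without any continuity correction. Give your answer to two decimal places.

7.41; reject H₀

Grand total N = 111.
Expected counts (row total × column total / N):
  Pass, Lecture: 53×61/111 = 29.126
  Pass, Flipped: 53×50/111 = 23.874
  Fail, Lecture: 58×61/111 = 31.874
  Fail, Flipped: 58×50/111 = 26.126
Contributions (O − E)²/E:
  (22 − 29.126)²/29.126 = 1.7435
  (31 − 23.874)²/23.874 = 2.1270
  (39 − 31.874)²/31.874 = 1.5931
  (19 − 26.126)²/26.126 = 1.9437
χ² = 1.7435 + 2.1270 + 1.5931 + 1.9437 = 7.41
df = (2−1)(2−1) = 1. Since 7.41 > 6.635, reject the null hypothesis of independence at α = 0.01.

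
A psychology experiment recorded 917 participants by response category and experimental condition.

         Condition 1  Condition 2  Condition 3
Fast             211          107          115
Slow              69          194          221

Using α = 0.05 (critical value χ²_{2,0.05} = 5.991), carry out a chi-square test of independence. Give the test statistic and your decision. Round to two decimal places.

Row totals: 433, 484. Column totals: 280, 301, 336. Grand total N = 917.
Expected counts (row total × column total / N):
  Fast, Condition 1: 433×280/917 = 132.214
  Fast, Condition 2: 433×301/917 = 142.130
  Fast, Condition 3: 433×336/917 = 158.656
  Slow, Condition 1: 484×280/917 = 147.786
  Slow, Condition 2: 484×301/917 = 158.870
  Slow, Condition 3: 484×336/917 = 177.344
Contributions (O − E)²/E:
  (211 − 132.214)²/132.214 = 46.9484
  (107 − 142.130)²/142.130 = 8.6830
  (115 − 158.656)²/158.656 = 12.0124
  (69 − 147.786)²/147.786 = 42.0015
  (194 − 158.870)²/158.870 = 7.7681
  (221 − 177.344)²/177.344 = 10.7466
χ² = 46.9484 + 8.6830 + 12.0124 + 42.0015 + 7.7681 + 10.7466 = 128.16
df = (2−1)(3−1) = 2. Since 128.16 > 5.991, reject the null hypothesis of independence at α = 0.05.

128.16; reject H₀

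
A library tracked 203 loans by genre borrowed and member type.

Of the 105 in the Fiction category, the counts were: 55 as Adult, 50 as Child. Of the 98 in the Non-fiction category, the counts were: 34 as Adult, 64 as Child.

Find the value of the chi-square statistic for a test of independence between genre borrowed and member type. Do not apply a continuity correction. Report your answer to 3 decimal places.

Row totals: 105, 98. Column totals: 89, 114. Grand total N = 203.
Expected counts (row total × column total / N):
  Fiction, Adult: 105×89/203 = 46.0345
  Fiction, Child: 105×114/203 = 58.9655
  Non-fiction, Adult: 98×89/203 = 42.9655
  Non-fiction, Child: 98×114/203 = 55.0345
Contributions (O − E)²/E:
  (55 − 46.0345)²/46.0345 = 1.7461
  (50 − 58.9655)²/58.9655 = 1.3632
  (34 − 42.9655)²/42.9655 = 1.8708
  (64 − 55.0345)²/55.0345 = 1.4605
χ² = 1.7461 + 1.3632 + 1.8708 + 1.4605 = 6.441

6.441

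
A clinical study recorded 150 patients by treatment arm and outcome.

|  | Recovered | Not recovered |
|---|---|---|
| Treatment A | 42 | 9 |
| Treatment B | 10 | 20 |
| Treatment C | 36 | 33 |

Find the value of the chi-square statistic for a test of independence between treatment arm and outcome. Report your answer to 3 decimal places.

Row totals: 51, 30, 69. Column totals: 88, 62. Grand total N = 150.
Expected counts (row total × column total / N):
  Treatment A, Recovered: 51×88/150 = 29.9200
  Treatment A, Not recovered: 51×62/150 = 21.0800
  Treatment B, Recovered: 30×88/150 = 17.6000
  Treatment B, Not recovered: 30×62/150 = 12.4000
  Treatment C, Recovered: 69×88/150 = 40.4800
  Treatment C, Not recovered: 69×62/150 = 28.5200
Contributions (O − E)²/E:
  (42 − 29.9200)²/29.9200 = 4.8772
  (9 − 21.0800)²/21.0800 = 6.9225
  (10 − 17.6000)²/17.6000 = 3.2818
  (20 − 12.4000)²/12.4000 = 4.6581
  (36 − 40.4800)²/40.4800 = 0.4958
  (33 − 28.5200)²/28.5200 = 0.7037
χ² = 4.8772 + 6.9225 + 3.2818 + 4.6581 + 0.4958 + 0.7037 = 20.939

20.939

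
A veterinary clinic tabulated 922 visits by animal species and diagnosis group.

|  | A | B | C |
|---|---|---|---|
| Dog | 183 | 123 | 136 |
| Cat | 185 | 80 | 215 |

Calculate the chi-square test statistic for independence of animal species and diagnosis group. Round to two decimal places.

Row totals: 442, 480. Column totals: 368, 203, 351. Grand total N = 922.
Expected counts (row total × column total / N):
  Dog, A: 442×368/922 = 176.416
  Dog, B: 442×203/922 = 97.317
  Dog, C: 442×351/922 = 168.267
  Cat, A: 480×368/922 = 191.584
  Cat, B: 480×203/922 = 105.683
  Cat, C: 480×351/922 = 182.733
Contributions (O − E)²/E:
  (183 − 176.416)²/176.416 = 0.2457
  (123 − 97.317)²/97.317 = 6.7780
  (136 − 168.267)²/168.267 = 6.1875
  (185 − 191.584)²/191.584 = 0.2263
  (80 − 105.683)²/105.683 = 6.2415
  (215 − 182.733)²/182.733 = 5.6977
χ² = 0.2457 + 6.7780 + 6.1875 + 0.2263 + 6.2415 + 5.6977 = 25.38

25.38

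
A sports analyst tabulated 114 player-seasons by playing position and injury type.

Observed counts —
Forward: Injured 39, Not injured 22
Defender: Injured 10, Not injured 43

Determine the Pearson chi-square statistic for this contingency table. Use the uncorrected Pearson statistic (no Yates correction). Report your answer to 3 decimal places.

23.502

Row totals: 61, 53. Column totals: 49, 65. Grand total N = 114.
Expected counts (row total × column total / N):
  Forward, Injured: 61×49/114 = 26.2193
  Forward, Not injured: 61×65/114 = 34.7807
  Defender, Injured: 53×49/114 = 22.7807
  Defender, Not injured: 53×65/114 = 30.2193
Contributions (O − E)²/E:
  (39 − 26.2193)²/26.2193 = 6.2300
  (22 − 34.7807)²/34.7807 = 4.6965
  (10 − 22.7807)²/22.7807 = 7.1704
  (43 − 30.2193)²/30.2193 = 5.4054
χ² = 6.2300 + 4.6965 + 7.1704 + 5.4054 = 23.502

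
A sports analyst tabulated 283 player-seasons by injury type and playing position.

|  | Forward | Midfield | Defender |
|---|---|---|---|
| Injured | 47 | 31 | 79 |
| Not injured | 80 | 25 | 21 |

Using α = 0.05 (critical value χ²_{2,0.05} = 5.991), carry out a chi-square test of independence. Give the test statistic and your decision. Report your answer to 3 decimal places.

39.941; reject H₀

Row totals: 157, 126. Column totals: 127, 56, 100. Grand total N = 283.
Expected counts (row total × column total / N):
  Injured, Forward: 157×127/283 = 70.4558
  Injured, Midfield: 157×56/283 = 31.0671
  Injured, Defender: 157×100/283 = 55.4770
  Not injured, Forward: 126×127/283 = 56.5442
  Not injured, Midfield: 126×56/283 = 24.9329
  Not injured, Defender: 126×100/283 = 44.5230
Contributions (O − E)²/E:
  (47 − 70.4558)²/70.4558 = 7.8088
  (31 − 31.0671)²/31.0671 = 0.0001
  (79 − 55.4770)²/55.4770 = 9.9741
  (80 − 56.5442)²/56.5442 = 9.7300
  (25 − 24.9329)²/24.9329 = 0.0002
  (21 − 44.5230)²/44.5230 = 12.4280
χ² = 7.8088 + 0.0001 + 9.9741 + 9.7300 + 0.0002 + 12.4280 = 39.941
df = (2−1)(3−1) = 2. Since 39.941 > 5.991, reject the null hypothesis of independence at α = 0.05.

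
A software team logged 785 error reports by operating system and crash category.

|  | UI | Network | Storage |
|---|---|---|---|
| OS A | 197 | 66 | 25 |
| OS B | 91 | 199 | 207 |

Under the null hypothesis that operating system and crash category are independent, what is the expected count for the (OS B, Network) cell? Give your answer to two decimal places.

167.78

Row total (OS B) = 497; column total (Network) = 265; grand total N = 785.
Expected count = (row total × column total) / N = 497 × 265 / 785 = 167.78.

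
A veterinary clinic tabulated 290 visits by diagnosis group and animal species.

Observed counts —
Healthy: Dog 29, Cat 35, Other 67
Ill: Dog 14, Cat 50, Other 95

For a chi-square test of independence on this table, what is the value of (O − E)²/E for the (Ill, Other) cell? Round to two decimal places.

0.43

Row total (Ill) = 159; column total (Other) = 162; N = 290.
Expected count E = 159 × 162 / 290 = 88.821.
Contribution = (O − E)²/E = (95 − 88.821)² / 88.821 = 0.43.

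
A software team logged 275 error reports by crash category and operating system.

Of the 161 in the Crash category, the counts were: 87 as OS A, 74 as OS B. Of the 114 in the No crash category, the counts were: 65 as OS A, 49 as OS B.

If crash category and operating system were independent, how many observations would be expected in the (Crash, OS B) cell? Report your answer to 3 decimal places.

72.011

Row total (Crash) = 161; column total (OS B) = 123; grand total N = 275.
Expected count = (row total × column total) / N = 161 × 123 / 275 = 72.011.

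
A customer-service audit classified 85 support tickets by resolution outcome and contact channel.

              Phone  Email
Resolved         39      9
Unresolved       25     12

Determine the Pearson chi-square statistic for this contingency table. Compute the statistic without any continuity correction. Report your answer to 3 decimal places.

Row totals: 48, 37. Column totals: 64, 21. Grand total N = 85.
Expected counts (row total × column total / N):
  Resolved, Phone: 48×64/85 = 36.1412
  Resolved, Email: 48×21/85 = 11.8588
  Unresolved, Phone: 37×64/85 = 27.8588
  Unresolved, Email: 37×21/85 = 9.1412
Contributions (O − E)²/E:
  (39 − 36.1412)²/36.1412 = 0.2261
  (9 − 11.8588)²/11.8588 = 0.6892
  (25 − 27.8588)²/27.8588 = 0.2934
  (12 − 9.1412)²/9.1412 = 0.8941
χ² = 0.2261 + 0.6892 + 0.2934 + 0.8941 = 2.103

2.103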